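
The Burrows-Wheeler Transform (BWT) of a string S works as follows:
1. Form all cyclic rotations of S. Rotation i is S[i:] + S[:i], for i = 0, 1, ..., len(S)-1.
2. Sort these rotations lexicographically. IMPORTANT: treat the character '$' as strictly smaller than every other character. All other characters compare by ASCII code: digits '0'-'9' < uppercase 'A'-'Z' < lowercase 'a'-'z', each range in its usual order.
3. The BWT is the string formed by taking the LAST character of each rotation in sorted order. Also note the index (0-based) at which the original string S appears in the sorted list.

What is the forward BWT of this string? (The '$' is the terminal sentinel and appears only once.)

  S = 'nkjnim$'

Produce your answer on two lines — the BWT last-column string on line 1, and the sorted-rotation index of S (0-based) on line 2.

Answer: mnknij$
6

Derivation:
All 7 rotations (rotation i = S[i:]+S[:i]):
  rot[0] = nkjnim$
  rot[1] = kjnim$n
  rot[2] = jnim$nk
  rot[3] = nim$nkj
  rot[4] = im$nkjn
  rot[5] = m$nkjni
  rot[6] = $nkjnim
Sorted (with $ < everything):
  sorted[0] = $nkjnim  (last char: 'm')
  sorted[1] = im$nkjn  (last char: 'n')
  sorted[2] = jnim$nk  (last char: 'k')
  sorted[3] = kjnim$n  (last char: 'n')
  sorted[4] = m$nkjni  (last char: 'i')
  sorted[5] = nim$nkj  (last char: 'j')
  sorted[6] = nkjnim$  (last char: '$')
Last column: mnknij$
Original string S is at sorted index 6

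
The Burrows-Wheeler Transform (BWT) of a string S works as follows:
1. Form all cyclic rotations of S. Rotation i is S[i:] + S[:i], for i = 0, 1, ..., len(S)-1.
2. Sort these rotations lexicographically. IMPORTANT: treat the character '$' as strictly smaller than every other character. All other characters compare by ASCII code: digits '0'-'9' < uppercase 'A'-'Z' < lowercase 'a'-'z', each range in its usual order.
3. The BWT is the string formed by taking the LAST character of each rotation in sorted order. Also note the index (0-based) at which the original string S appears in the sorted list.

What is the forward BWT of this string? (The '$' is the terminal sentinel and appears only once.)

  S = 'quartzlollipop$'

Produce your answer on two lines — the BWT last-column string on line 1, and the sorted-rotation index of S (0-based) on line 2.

Answer: pullozlpoi$arqt
10

Derivation:
All 15 rotations (rotation i = S[i:]+S[:i]):
  rot[0] = quartzlollipop$
  rot[1] = uartzlollipop$q
  rot[2] = artzlollipop$qu
  rot[3] = rtzlollipop$qua
  rot[4] = tzlollipop$quar
  rot[5] = zlollipop$quart
  rot[6] = lollipop$quartz
  rot[7] = ollipop$quartzl
  rot[8] = llipop$quartzlo
  rot[9] = lipop$quartzlol
  rot[10] = ipop$quartzloll
  rot[11] = pop$quartzlolli
  rot[12] = op$quartzlollip
  rot[13] = p$quartzlollipo
  rot[14] = $quartzlollipop
Sorted (with $ < everything):
  sorted[0] = $quartzlollipop  (last char: 'p')
  sorted[1] = artzlollipop$qu  (last char: 'u')
  sorted[2] = ipop$quartzloll  (last char: 'l')
  sorted[3] = lipop$quartzlol  (last char: 'l')
  sorted[4] = llipop$quartzlo  (last char: 'o')
  sorted[5] = lollipop$quartz  (last char: 'z')
  sorted[6] = ollipop$quartzl  (last char: 'l')
  sorted[7] = op$quartzlollip  (last char: 'p')
  sorted[8] = p$quartzlollipo  (last char: 'o')
  sorted[9] = pop$quartzlolli  (last char: 'i')
  sorted[10] = quartzlollipop$  (last char: '$')
  sorted[11] = rtzlollipop$qua  (last char: 'a')
  sorted[12] = tzlollipop$quar  (last char: 'r')
  sorted[13] = uartzlollipop$q  (last char: 'q')
  sorted[14] = zlollipop$quart  (last char: 't')
Last column: pullozlpoi$arqt
Original string S is at sorted index 10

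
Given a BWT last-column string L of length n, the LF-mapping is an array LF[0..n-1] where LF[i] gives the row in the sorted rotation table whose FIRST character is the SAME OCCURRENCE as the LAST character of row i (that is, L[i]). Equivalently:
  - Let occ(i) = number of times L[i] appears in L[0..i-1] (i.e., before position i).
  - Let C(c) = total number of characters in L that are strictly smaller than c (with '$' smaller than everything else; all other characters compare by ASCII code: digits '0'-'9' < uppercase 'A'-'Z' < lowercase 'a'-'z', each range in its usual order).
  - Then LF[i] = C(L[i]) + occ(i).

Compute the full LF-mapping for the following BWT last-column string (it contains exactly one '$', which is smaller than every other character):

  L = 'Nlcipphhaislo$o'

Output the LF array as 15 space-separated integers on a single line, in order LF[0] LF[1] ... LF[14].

Answer: 1 8 3 6 12 13 4 5 2 7 14 9 10 0 11

Derivation:
Char counts: '$':1, 'N':1, 'a':1, 'c':1, 'h':2, 'i':2, 'l':2, 'o':2, 'p':2, 's':1
C (first-col start): C('$')=0, C('N')=1, C('a')=2, C('c')=3, C('h')=4, C('i')=6, C('l')=8, C('o')=10, C('p')=12, C('s')=14
L[0]='N': occ=0, LF[0]=C('N')+0=1+0=1
L[1]='l': occ=0, LF[1]=C('l')+0=8+0=8
L[2]='c': occ=0, LF[2]=C('c')+0=3+0=3
L[3]='i': occ=0, LF[3]=C('i')+0=6+0=6
L[4]='p': occ=0, LF[4]=C('p')+0=12+0=12
L[5]='p': occ=1, LF[5]=C('p')+1=12+1=13
L[6]='h': occ=0, LF[6]=C('h')+0=4+0=4
L[7]='h': occ=1, LF[7]=C('h')+1=4+1=5
L[8]='a': occ=0, LF[8]=C('a')+0=2+0=2
L[9]='i': occ=1, LF[9]=C('i')+1=6+1=7
L[10]='s': occ=0, LF[10]=C('s')+0=14+0=14
L[11]='l': occ=1, LF[11]=C('l')+1=8+1=9
L[12]='o': occ=0, LF[12]=C('o')+0=10+0=10
L[13]='$': occ=0, LF[13]=C('$')+0=0+0=0
L[14]='o': occ=1, LF[14]=C('o')+1=10+1=11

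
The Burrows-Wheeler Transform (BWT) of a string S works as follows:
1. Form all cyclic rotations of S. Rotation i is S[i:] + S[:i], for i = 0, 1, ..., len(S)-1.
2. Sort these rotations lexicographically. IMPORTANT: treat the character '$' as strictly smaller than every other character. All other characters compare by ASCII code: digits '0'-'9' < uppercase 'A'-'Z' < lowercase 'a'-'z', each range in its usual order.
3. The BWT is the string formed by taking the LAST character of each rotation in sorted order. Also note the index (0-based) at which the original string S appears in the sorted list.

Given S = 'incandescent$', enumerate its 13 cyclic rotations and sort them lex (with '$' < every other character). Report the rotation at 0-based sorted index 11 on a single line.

Answer: scent$incande

Derivation:
All 13 rotations (rotation i = S[i:]+S[:i]):
  rot[0] = incandescent$
  rot[1] = ncandescent$i
  rot[2] = candescent$in
  rot[3] = andescent$inc
  rot[4] = ndescent$inca
  rot[5] = descent$incan
  rot[6] = escent$incand
  rot[7] = scent$incande
  rot[8] = cent$incandes
  rot[9] = ent$incandesc
  rot[10] = nt$incandesce
  rot[11] = t$incandescen
  rot[12] = $incandescent
Sorted (with $ < everything):
  sorted[0] = $incandescent
  sorted[1] = andescent$inc
  sorted[2] = candescent$in
  sorted[3] = cent$incandes
  sorted[4] = descent$incan
  sorted[5] = ent$incandesc
  sorted[6] = escent$incand
  sorted[7] = incandescent$
  sorted[8] = ncandescent$i
  sorted[9] = ndescent$inca
  sorted[10] = nt$incandesce
  sorted[11] = scent$incande
  sorted[12] = t$incandescen
sorted[11] = scent$incande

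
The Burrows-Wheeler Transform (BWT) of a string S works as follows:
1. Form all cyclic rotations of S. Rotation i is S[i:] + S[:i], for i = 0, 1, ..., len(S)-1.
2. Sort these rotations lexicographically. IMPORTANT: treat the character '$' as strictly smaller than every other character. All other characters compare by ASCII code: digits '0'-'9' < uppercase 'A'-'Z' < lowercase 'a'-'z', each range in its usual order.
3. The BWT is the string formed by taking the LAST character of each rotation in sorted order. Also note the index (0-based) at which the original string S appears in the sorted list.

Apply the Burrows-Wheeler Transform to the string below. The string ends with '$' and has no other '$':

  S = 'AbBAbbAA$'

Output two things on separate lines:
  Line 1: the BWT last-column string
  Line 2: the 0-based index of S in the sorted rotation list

All 9 rotations (rotation i = S[i:]+S[:i]):
  rot[0] = AbBAbbAA$
  rot[1] = bBAbbAA$A
  rot[2] = BAbbAA$Ab
  rot[3] = AbbAA$AbB
  rot[4] = bbAA$AbBA
  rot[5] = bAA$AbBAb
  rot[6] = AA$AbBAbb
  rot[7] = A$AbBAbbA
  rot[8] = $AbBAbbAA
Sorted (with $ < everything):
  sorted[0] = $AbBAbbAA  (last char: 'A')
  sorted[1] = A$AbBAbbA  (last char: 'A')
  sorted[2] = AA$AbBAbb  (last char: 'b')
  sorted[3] = AbBAbbAA$  (last char: '$')
  sorted[4] = AbbAA$AbB  (last char: 'B')
  sorted[5] = BAbbAA$Ab  (last char: 'b')
  sorted[6] = bAA$AbBAb  (last char: 'b')
  sorted[7] = bBAbbAA$A  (last char: 'A')
  sorted[8] = bbAA$AbBA  (last char: 'A')
Last column: AAb$BbbAA
Original string S is at sorted index 3

Answer: AAb$BbbAA
3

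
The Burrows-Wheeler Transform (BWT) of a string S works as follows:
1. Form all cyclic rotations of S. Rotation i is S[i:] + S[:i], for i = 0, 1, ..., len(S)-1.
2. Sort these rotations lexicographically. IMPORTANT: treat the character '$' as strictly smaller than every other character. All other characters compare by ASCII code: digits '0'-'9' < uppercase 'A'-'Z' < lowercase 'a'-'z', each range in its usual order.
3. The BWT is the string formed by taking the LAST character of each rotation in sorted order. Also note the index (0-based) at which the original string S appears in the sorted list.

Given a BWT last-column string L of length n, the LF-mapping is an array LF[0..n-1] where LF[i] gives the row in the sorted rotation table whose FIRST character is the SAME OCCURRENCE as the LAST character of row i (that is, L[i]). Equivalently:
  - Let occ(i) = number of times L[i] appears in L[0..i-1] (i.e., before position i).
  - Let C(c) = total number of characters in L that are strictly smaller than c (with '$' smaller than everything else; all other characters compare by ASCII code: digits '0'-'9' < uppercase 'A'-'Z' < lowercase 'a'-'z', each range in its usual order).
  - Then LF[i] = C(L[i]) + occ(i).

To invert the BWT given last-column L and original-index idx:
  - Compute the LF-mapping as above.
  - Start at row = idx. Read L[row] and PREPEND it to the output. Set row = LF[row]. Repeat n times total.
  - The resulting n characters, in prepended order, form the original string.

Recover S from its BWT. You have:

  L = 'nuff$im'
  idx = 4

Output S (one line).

Answer: muffin$

Derivation:
LF mapping: 5 6 1 2 0 3 4
Walk LF starting at row 4, prepending L[row]:
  step 1: row=4, L[4]='$', prepend. Next row=LF[4]=0
  step 2: row=0, L[0]='n', prepend. Next row=LF[0]=5
  step 3: row=5, L[5]='i', prepend. Next row=LF[5]=3
  step 4: row=3, L[3]='f', prepend. Next row=LF[3]=2
  step 5: row=2, L[2]='f', prepend. Next row=LF[2]=1
  step 6: row=1, L[1]='u', prepend. Next row=LF[1]=6
  step 7: row=6, L[6]='m', prepend. Next row=LF[6]=4
Reversed output: muffin$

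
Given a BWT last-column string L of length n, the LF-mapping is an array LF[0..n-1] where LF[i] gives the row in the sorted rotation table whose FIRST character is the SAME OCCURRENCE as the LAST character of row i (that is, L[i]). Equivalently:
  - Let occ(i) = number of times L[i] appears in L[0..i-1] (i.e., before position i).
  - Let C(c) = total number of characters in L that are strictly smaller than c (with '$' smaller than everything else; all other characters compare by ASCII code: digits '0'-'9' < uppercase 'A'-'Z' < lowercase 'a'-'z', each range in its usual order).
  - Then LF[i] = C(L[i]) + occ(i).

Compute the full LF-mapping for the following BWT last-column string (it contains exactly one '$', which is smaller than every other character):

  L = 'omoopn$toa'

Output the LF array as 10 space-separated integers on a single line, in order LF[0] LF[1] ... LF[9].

Answer: 4 2 5 6 8 3 0 9 7 1

Derivation:
Char counts: '$':1, 'a':1, 'm':1, 'n':1, 'o':4, 'p':1, 't':1
C (first-col start): C('$')=0, C('a')=1, C('m')=2, C('n')=3, C('o')=4, C('p')=8, C('t')=9
L[0]='o': occ=0, LF[0]=C('o')+0=4+0=4
L[1]='m': occ=0, LF[1]=C('m')+0=2+0=2
L[2]='o': occ=1, LF[2]=C('o')+1=4+1=5
L[3]='o': occ=2, LF[3]=C('o')+2=4+2=6
L[4]='p': occ=0, LF[4]=C('p')+0=8+0=8
L[5]='n': occ=0, LF[5]=C('n')+0=3+0=3
L[6]='$': occ=0, LF[6]=C('$')+0=0+0=0
L[7]='t': occ=0, LF[7]=C('t')+0=9+0=9
L[8]='o': occ=3, LF[8]=C('o')+3=4+3=7
L[9]='a': occ=0, LF[9]=C('a')+0=1+0=1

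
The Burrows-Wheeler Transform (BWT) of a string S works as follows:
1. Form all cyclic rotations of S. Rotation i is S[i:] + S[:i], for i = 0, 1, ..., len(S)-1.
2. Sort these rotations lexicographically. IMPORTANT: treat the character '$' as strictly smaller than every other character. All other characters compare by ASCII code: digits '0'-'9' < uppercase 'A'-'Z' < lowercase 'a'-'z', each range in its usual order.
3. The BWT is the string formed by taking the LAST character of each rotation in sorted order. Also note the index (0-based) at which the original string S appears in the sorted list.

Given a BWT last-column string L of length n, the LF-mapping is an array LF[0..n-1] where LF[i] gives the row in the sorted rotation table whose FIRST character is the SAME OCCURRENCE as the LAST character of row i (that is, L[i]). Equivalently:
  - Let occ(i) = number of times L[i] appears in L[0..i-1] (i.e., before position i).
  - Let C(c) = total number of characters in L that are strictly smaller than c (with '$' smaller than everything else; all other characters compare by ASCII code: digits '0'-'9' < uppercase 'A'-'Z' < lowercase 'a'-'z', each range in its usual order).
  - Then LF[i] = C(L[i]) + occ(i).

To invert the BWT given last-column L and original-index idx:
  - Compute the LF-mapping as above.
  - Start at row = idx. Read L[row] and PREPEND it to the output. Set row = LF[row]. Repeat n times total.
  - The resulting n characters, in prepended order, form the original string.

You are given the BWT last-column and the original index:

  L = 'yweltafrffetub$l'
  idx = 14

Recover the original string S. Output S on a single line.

Answer: wafflebutterfly$

Derivation:
LF mapping: 15 14 3 8 11 1 5 10 6 7 4 12 13 2 0 9
Walk LF starting at row 14, prepending L[row]:
  step 1: row=14, L[14]='$', prepend. Next row=LF[14]=0
  step 2: row=0, L[0]='y', prepend. Next row=LF[0]=15
  step 3: row=15, L[15]='l', prepend. Next row=LF[15]=9
  step 4: row=9, L[9]='f', prepend. Next row=LF[9]=7
  step 5: row=7, L[7]='r', prepend. Next row=LF[7]=10
  step 6: row=10, L[10]='e', prepend. Next row=LF[10]=4
  step 7: row=4, L[4]='t', prepend. Next row=LF[4]=11
  step 8: row=11, L[11]='t', prepend. Next row=LF[11]=12
  step 9: row=12, L[12]='u', prepend. Next row=LF[12]=13
  step 10: row=13, L[13]='b', prepend. Next row=LF[13]=2
  step 11: row=2, L[2]='e', prepend. Next row=LF[2]=3
  step 12: row=3, L[3]='l', prepend. Next row=LF[3]=8
  step 13: row=8, L[8]='f', prepend. Next row=LF[8]=6
  step 14: row=6, L[6]='f', prepend. Next row=LF[6]=5
  step 15: row=5, L[5]='a', prepend. Next row=LF[5]=1
  step 16: row=1, L[1]='w', prepend. Next row=LF[1]=14
Reversed output: wafflebutterfly$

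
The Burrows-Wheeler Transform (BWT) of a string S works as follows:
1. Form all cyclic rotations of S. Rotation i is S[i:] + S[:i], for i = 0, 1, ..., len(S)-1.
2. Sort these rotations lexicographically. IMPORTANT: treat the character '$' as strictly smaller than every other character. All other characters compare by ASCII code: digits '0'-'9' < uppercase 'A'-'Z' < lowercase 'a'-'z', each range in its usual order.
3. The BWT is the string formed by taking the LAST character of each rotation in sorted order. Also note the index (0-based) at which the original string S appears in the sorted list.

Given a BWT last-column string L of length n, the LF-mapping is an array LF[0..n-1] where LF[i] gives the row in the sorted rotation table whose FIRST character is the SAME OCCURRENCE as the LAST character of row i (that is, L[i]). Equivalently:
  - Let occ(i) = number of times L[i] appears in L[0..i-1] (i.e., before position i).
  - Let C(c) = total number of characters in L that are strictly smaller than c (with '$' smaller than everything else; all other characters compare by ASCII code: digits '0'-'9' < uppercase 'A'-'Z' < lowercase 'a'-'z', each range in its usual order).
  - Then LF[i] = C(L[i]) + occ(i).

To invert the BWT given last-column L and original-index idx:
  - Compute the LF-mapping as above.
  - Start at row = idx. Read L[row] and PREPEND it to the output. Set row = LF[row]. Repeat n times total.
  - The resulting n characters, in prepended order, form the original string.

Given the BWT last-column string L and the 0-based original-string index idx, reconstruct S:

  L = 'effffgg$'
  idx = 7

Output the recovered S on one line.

LF mapping: 1 2 3 4 5 6 7 0
Walk LF starting at row 7, prepending L[row]:
  step 1: row=7, L[7]='$', prepend. Next row=LF[7]=0
  step 2: row=0, L[0]='e', prepend. Next row=LF[0]=1
  step 3: row=1, L[1]='f', prepend. Next row=LF[1]=2
  step 4: row=2, L[2]='f', prepend. Next row=LF[2]=3
  step 5: row=3, L[3]='f', prepend. Next row=LF[3]=4
  step 6: row=4, L[4]='f', prepend. Next row=LF[4]=5
  step 7: row=5, L[5]='g', prepend. Next row=LF[5]=6
  step 8: row=6, L[6]='g', prepend. Next row=LF[6]=7
Reversed output: ggffffe$

Answer: ggffffe$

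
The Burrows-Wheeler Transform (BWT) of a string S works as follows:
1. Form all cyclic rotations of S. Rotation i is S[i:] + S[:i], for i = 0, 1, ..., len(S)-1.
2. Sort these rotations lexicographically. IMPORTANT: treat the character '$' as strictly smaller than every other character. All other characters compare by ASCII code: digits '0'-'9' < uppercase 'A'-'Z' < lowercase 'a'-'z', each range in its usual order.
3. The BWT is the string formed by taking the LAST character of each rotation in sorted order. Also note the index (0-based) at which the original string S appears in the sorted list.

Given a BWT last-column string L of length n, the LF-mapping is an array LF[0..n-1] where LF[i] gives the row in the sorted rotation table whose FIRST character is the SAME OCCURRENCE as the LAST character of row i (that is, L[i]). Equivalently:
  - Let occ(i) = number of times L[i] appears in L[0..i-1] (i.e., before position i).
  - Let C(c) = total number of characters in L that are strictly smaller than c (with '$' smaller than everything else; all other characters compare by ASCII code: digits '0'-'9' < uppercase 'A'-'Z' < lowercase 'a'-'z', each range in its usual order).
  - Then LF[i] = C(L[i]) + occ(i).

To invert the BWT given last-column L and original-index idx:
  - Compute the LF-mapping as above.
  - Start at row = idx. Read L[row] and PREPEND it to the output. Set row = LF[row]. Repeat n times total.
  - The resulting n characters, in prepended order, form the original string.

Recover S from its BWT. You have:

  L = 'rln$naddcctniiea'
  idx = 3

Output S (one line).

LF mapping: 14 10 11 0 12 1 5 6 3 4 15 13 8 9 7 2
Walk LF starting at row 3, prepending L[row]:
  step 1: row=3, L[3]='$', prepend. Next row=LF[3]=0
  step 2: row=0, L[0]='r', prepend. Next row=LF[0]=14
  step 3: row=14, L[14]='e', prepend. Next row=LF[14]=7
  step 4: row=7, L[7]='d', prepend. Next row=LF[7]=6
  step 5: row=6, L[6]='d', prepend. Next row=LF[6]=5
  step 6: row=5, L[5]='a', prepend. Next row=LF[5]=1
  step 7: row=1, L[1]='l', prepend. Next row=LF[1]=10
  step 8: row=10, L[10]='t', prepend. Next row=LF[10]=15
  step 9: row=15, L[15]='a', prepend. Next row=LF[15]=2
  step 10: row=2, L[2]='n', prepend. Next row=LF[2]=11
  step 11: row=11, L[11]='n', prepend. Next row=LF[11]=13
  step 12: row=13, L[13]='i', prepend. Next row=LF[13]=9
  step 13: row=9, L[9]='c', prepend. Next row=LF[9]=4
  step 14: row=4, L[4]='n', prepend. Next row=LF[4]=12
  step 15: row=12, L[12]='i', prepend. Next row=LF[12]=8
  step 16: row=8, L[8]='c', prepend. Next row=LF[8]=3
Reversed output: cincinnatladder$

Answer: cincinnatladder$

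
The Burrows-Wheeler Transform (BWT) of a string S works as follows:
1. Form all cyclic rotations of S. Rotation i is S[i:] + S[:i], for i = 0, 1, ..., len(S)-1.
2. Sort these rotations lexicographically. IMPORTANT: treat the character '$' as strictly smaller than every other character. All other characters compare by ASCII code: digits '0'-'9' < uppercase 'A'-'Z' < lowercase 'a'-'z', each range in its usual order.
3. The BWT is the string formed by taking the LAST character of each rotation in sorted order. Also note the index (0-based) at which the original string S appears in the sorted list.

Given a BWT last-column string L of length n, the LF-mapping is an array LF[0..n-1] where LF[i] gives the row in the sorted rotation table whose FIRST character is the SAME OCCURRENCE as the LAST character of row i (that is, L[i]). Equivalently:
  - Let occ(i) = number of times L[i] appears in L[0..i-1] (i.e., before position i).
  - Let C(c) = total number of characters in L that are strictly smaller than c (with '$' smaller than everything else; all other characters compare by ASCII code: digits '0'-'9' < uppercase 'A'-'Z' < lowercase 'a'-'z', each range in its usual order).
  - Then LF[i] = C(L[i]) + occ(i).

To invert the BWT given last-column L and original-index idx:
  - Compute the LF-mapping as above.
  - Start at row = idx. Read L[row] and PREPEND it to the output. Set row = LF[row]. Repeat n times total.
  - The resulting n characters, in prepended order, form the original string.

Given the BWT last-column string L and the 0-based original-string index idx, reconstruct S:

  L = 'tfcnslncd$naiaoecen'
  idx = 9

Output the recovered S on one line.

Answer: falconincandescent$

Derivation:
LF mapping: 18 9 3 12 17 11 13 4 6 0 14 1 10 2 16 7 5 8 15
Walk LF starting at row 9, prepending L[row]:
  step 1: row=9, L[9]='$', prepend. Next row=LF[9]=0
  step 2: row=0, L[0]='t', prepend. Next row=LF[0]=18
  step 3: row=18, L[18]='n', prepend. Next row=LF[18]=15
  step 4: row=15, L[15]='e', prepend. Next row=LF[15]=7
  step 5: row=7, L[7]='c', prepend. Next row=LF[7]=4
  step 6: row=4, L[4]='s', prepend. Next row=LF[4]=17
  step 7: row=17, L[17]='e', prepend. Next row=LF[17]=8
  step 8: row=8, L[8]='d', prepend. Next row=LF[8]=6
  step 9: row=6, L[6]='n', prepend. Next row=LF[6]=13
  step 10: row=13, L[13]='a', prepend. Next row=LF[13]=2
  step 11: row=2, L[2]='c', prepend. Next row=LF[2]=3
  step 12: row=3, L[3]='n', prepend. Next row=LF[3]=12
  step 13: row=12, L[12]='i', prepend. Next row=LF[12]=10
  step 14: row=10, L[10]='n', prepend. Next row=LF[10]=14
  step 15: row=14, L[14]='o', prepend. Next row=LF[14]=16
  step 16: row=16, L[16]='c', prepend. Next row=LF[16]=5
  step 17: row=5, L[5]='l', prepend. Next row=LF[5]=11
  step 18: row=11, L[11]='a', prepend. Next row=LF[11]=1
  step 19: row=1, L[1]='f', prepend. Next row=LF[1]=9
Reversed output: falconincandescent$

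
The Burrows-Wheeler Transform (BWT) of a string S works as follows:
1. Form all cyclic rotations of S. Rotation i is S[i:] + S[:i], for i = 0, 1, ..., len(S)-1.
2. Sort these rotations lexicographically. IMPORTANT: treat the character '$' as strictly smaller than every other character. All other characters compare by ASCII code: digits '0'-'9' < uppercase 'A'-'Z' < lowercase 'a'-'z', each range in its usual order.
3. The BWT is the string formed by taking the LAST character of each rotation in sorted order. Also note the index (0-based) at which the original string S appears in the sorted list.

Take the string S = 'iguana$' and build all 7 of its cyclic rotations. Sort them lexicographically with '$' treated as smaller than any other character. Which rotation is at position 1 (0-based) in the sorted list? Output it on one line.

All 7 rotations (rotation i = S[i:]+S[:i]):
  rot[0] = iguana$
  rot[1] = guana$i
  rot[2] = uana$ig
  rot[3] = ana$igu
  rot[4] = na$igua
  rot[5] = a$iguan
  rot[6] = $iguana
Sorted (with $ < everything):
  sorted[0] = $iguana
  sorted[1] = a$iguan
  sorted[2] = ana$igu
  sorted[3] = guana$i
  sorted[4] = iguana$
  sorted[5] = na$igua
  sorted[6] = uana$ig
sorted[1] = a$iguan

Answer: a$iguan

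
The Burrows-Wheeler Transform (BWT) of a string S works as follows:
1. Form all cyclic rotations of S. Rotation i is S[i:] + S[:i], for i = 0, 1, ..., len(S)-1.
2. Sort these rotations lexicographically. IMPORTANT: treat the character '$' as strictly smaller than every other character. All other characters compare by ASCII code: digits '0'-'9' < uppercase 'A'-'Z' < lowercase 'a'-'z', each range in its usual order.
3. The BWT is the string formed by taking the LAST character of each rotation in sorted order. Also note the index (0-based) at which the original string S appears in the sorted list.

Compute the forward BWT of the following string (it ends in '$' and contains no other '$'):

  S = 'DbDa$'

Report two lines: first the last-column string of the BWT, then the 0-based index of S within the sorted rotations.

Answer: ab$DD
2

Derivation:
All 5 rotations (rotation i = S[i:]+S[:i]):
  rot[0] = DbDa$
  rot[1] = bDa$D
  rot[2] = Da$Db
  rot[3] = a$DbD
  rot[4] = $DbDa
Sorted (with $ < everything):
  sorted[0] = $DbDa  (last char: 'a')
  sorted[1] = Da$Db  (last char: 'b')
  sorted[2] = DbDa$  (last char: '$')
  sorted[3] = a$DbD  (last char: 'D')
  sorted[4] = bDa$D  (last char: 'D')
Last column: ab$DD
Original string S is at sorted index 2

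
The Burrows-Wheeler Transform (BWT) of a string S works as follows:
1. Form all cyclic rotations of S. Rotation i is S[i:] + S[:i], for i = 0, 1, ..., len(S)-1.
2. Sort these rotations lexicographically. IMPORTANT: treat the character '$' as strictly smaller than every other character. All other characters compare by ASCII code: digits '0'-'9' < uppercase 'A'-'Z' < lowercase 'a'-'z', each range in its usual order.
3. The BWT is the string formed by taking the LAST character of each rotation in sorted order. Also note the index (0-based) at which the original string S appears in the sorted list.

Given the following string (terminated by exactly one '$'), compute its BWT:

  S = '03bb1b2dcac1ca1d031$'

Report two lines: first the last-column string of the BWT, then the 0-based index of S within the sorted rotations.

All 20 rotations (rotation i = S[i:]+S[:i]):
  rot[0] = 03bb1b2dcac1ca1d031$
  rot[1] = 3bb1b2dcac1ca1d031$0
  rot[2] = bb1b2dcac1ca1d031$03
  rot[3] = b1b2dcac1ca1d031$03b
  rot[4] = 1b2dcac1ca1d031$03bb
  rot[5] = b2dcac1ca1d031$03bb1
  rot[6] = 2dcac1ca1d031$03bb1b
  rot[7] = dcac1ca1d031$03bb1b2
  rot[8] = cac1ca1d031$03bb1b2d
  rot[9] = ac1ca1d031$03bb1b2dc
  rot[10] = c1ca1d031$03bb1b2dca
  rot[11] = 1ca1d031$03bb1b2dcac
  rot[12] = ca1d031$03bb1b2dcac1
  rot[13] = a1d031$03bb1b2dcac1c
  rot[14] = 1d031$03bb1b2dcac1ca
  rot[15] = d031$03bb1b2dcac1ca1
  rot[16] = 031$03bb1b2dcac1ca1d
  rot[17] = 31$03bb1b2dcac1ca1d0
  rot[18] = 1$03bb1b2dcac1ca1d03
  rot[19] = $03bb1b2dcac1ca1d031
Sorted (with $ < everything):
  sorted[0] = $03bb1b2dcac1ca1d031  (last char: '1')
  sorted[1] = 031$03bb1b2dcac1ca1d  (last char: 'd')
  sorted[2] = 03bb1b2dcac1ca1d031$  (last char: '$')
  sorted[3] = 1$03bb1b2dcac1ca1d03  (last char: '3')
  sorted[4] = 1b2dcac1ca1d031$03bb  (last char: 'b')
  sorted[5] = 1ca1d031$03bb1b2dcac  (last char: 'c')
  sorted[6] = 1d031$03bb1b2dcac1ca  (last char: 'a')
  sorted[7] = 2dcac1ca1d031$03bb1b  (last char: 'b')
  sorted[8] = 31$03bb1b2dcac1ca1d0  (last char: '0')
  sorted[9] = 3bb1b2dcac1ca1d031$0  (last char: '0')
  sorted[10] = a1d031$03bb1b2dcac1c  (last char: 'c')
  sorted[11] = ac1ca1d031$03bb1b2dc  (last char: 'c')
  sorted[12] = b1b2dcac1ca1d031$03b  (last char: 'b')
  sorted[13] = b2dcac1ca1d031$03bb1  (last char: '1')
  sorted[14] = bb1b2dcac1ca1d031$03  (last char: '3')
  sorted[15] = c1ca1d031$03bb1b2dca  (last char: 'a')
  sorted[16] = ca1d031$03bb1b2dcac1  (last char: '1')
  sorted[17] = cac1ca1d031$03bb1b2d  (last char: 'd')
  sorted[18] = d031$03bb1b2dcac1ca1  (last char: '1')
  sorted[19] = dcac1ca1d031$03bb1b2  (last char: '2')
Last column: 1d$3bcab00ccb13a1d12
Original string S is at sorted index 2

Answer: 1d$3bcab00ccb13a1d12
2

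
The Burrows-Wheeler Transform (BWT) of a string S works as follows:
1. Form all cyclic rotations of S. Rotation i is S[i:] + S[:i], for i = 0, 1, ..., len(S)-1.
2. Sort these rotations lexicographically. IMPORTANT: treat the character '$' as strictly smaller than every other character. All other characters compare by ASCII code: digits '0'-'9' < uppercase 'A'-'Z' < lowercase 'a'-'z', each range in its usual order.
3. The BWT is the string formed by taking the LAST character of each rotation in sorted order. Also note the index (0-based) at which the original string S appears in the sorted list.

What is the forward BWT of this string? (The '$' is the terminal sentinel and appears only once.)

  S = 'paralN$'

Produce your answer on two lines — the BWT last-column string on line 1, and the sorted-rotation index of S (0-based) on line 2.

All 7 rotations (rotation i = S[i:]+S[:i]):
  rot[0] = paralN$
  rot[1] = aralN$p
  rot[2] = ralN$pa
  rot[3] = alN$par
  rot[4] = lN$para
  rot[5] = N$paral
  rot[6] = $paralN
Sorted (with $ < everything):
  sorted[0] = $paralN  (last char: 'N')
  sorted[1] = N$paral  (last char: 'l')
  sorted[2] = alN$par  (last char: 'r')
  sorted[3] = aralN$p  (last char: 'p')
  sorted[4] = lN$para  (last char: 'a')
  sorted[5] = paralN$  (last char: '$')
  sorted[6] = ralN$pa  (last char: 'a')
Last column: Nlrpa$a
Original string S is at sorted index 5

Answer: Nlrpa$a
5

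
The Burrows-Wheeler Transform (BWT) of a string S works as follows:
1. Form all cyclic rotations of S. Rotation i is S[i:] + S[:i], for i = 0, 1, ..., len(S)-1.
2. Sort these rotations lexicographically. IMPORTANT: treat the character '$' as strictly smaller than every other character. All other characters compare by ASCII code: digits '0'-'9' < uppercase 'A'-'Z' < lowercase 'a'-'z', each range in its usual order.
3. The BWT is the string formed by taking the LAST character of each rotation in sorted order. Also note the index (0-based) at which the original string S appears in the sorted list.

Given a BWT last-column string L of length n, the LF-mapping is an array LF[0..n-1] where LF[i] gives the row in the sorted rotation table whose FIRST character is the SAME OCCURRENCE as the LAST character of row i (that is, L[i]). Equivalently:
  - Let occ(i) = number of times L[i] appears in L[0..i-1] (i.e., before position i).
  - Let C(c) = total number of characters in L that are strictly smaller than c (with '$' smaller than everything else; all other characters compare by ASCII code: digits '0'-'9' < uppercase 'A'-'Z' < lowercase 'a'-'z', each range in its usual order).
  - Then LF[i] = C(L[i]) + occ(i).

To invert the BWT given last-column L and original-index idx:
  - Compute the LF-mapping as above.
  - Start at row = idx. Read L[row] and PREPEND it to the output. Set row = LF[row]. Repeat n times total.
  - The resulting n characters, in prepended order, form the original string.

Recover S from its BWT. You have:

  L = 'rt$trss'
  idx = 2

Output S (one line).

Answer: rststr$

Derivation:
LF mapping: 1 5 0 6 2 3 4
Walk LF starting at row 2, prepending L[row]:
  step 1: row=2, L[2]='$', prepend. Next row=LF[2]=0
  step 2: row=0, L[0]='r', prepend. Next row=LF[0]=1
  step 3: row=1, L[1]='t', prepend. Next row=LF[1]=5
  step 4: row=5, L[5]='s', prepend. Next row=LF[5]=3
  step 5: row=3, L[3]='t', prepend. Next row=LF[3]=6
  step 6: row=6, L[6]='s', prepend. Next row=LF[6]=4
  step 7: row=4, L[4]='r', prepend. Next row=LF[4]=2
Reversed output: rststr$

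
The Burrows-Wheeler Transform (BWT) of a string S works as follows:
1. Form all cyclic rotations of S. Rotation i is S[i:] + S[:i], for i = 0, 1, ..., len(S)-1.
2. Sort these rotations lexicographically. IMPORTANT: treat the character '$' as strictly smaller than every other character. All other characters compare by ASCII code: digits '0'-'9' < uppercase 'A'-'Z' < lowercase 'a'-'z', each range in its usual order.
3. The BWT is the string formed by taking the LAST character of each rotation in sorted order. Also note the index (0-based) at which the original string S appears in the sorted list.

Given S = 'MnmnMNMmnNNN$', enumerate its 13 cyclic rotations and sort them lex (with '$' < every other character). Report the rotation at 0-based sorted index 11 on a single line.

All 13 rotations (rotation i = S[i:]+S[:i]):
  rot[0] = MnmnMNMmnNNN$
  rot[1] = nmnMNMmnNNN$M
  rot[2] = mnMNMmnNNN$Mn
  rot[3] = nMNMmnNNN$Mnm
  rot[4] = MNMmnNNN$Mnmn
  rot[5] = NMmnNNN$MnmnM
  rot[6] = MmnNNN$MnmnMN
  rot[7] = mnNNN$MnmnMNM
  rot[8] = nNNN$MnmnMNMm
  rot[9] = NNN$MnmnMNMmn
  rot[10] = NN$MnmnMNMmnN
  rot[11] = N$MnmnMNMmnNN
  rot[12] = $MnmnMNMmnNNN
Sorted (with $ < everything):
  sorted[0] = $MnmnMNMmnNNN
  sorted[1] = MNMmnNNN$Mnmn
  sorted[2] = MmnNNN$MnmnMN
  sorted[3] = MnmnMNMmnNNN$
  sorted[4] = N$MnmnMNMmnNN
  sorted[5] = NMmnNNN$MnmnM
  sorted[6] = NN$MnmnMNMmnN
  sorted[7] = NNN$MnmnMNMmn
  sorted[8] = mnMNMmnNNN$Mn
  sorted[9] = mnNNN$MnmnMNM
  sorted[10] = nMNMmnNNN$Mnm
  sorted[11] = nNNN$MnmnMNMm
  sorted[12] = nmnMNMmnNNN$M
sorted[11] = nNNN$MnmnMNMm

Answer: nNNN$MnmnMNMm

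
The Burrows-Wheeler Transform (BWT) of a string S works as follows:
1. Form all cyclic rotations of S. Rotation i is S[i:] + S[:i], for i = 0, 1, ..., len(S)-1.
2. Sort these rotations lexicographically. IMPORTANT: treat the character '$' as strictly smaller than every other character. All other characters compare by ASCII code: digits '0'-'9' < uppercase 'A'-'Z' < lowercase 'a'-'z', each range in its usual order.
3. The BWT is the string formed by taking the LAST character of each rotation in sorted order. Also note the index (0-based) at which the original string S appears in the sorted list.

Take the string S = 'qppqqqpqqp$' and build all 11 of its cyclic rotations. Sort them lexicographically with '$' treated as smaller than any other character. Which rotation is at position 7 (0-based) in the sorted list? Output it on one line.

Answer: qpqqp$qppqq

Derivation:
All 11 rotations (rotation i = S[i:]+S[:i]):
  rot[0] = qppqqqpqqp$
  rot[1] = ppqqqpqqp$q
  rot[2] = pqqqpqqp$qp
  rot[3] = qqqpqqp$qpp
  rot[4] = qqpqqp$qppq
  rot[5] = qpqqp$qppqq
  rot[6] = pqqp$qppqqq
  rot[7] = qqp$qppqqqp
  rot[8] = qp$qppqqqpq
  rot[9] = p$qppqqqpqq
  rot[10] = $qppqqqpqqp
Sorted (with $ < everything):
  sorted[0] = $qppqqqpqqp
  sorted[1] = p$qppqqqpqq
  sorted[2] = ppqqqpqqp$q
  sorted[3] = pqqp$qppqqq
  sorted[4] = pqqqpqqp$qp
  sorted[5] = qp$qppqqqpq
  sorted[6] = qppqqqpqqp$
  sorted[7] = qpqqp$qppqq
  sorted[8] = qqp$qppqqqp
  sorted[9] = qqpqqp$qppq
  sorted[10] = qqqpqqp$qpp
sorted[7] = qpqqp$qppqq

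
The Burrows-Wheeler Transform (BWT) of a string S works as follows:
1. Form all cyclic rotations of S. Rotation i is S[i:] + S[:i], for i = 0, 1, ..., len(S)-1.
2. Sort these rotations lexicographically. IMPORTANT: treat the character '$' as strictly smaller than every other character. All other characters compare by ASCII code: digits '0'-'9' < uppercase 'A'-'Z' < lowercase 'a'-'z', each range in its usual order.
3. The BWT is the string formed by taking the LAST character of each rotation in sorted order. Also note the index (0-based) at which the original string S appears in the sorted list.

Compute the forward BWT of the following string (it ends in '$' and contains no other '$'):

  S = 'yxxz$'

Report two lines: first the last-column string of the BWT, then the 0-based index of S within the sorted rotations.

All 5 rotations (rotation i = S[i:]+S[:i]):
  rot[0] = yxxz$
  rot[1] = xxz$y
  rot[2] = xz$yx
  rot[3] = z$yxx
  rot[4] = $yxxz
Sorted (with $ < everything):
  sorted[0] = $yxxz  (last char: 'z')
  sorted[1] = xxz$y  (last char: 'y')
  sorted[2] = xz$yx  (last char: 'x')
  sorted[3] = yxxz$  (last char: '$')
  sorted[4] = z$yxx  (last char: 'x')
Last column: zyx$x
Original string S is at sorted index 3

Answer: zyx$x
3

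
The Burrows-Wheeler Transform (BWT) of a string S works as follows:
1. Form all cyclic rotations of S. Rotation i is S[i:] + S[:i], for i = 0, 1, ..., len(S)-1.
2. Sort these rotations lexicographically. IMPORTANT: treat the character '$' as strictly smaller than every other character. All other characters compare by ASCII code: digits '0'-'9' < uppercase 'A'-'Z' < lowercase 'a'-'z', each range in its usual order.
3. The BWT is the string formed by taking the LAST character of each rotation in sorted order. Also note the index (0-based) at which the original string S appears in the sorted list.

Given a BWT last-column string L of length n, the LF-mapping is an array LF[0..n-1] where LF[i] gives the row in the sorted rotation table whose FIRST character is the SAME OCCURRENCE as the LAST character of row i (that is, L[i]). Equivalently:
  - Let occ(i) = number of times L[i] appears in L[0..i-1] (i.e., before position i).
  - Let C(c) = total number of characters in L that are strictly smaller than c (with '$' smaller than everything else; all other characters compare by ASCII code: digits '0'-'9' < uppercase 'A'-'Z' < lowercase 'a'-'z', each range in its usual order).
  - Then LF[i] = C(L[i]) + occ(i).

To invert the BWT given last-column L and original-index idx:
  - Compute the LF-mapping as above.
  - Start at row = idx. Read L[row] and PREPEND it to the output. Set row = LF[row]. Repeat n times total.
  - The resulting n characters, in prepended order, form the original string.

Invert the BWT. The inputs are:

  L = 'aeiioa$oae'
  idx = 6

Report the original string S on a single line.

Answer: iaeoiaoea$

Derivation:
LF mapping: 1 4 6 7 8 2 0 9 3 5
Walk LF starting at row 6, prepending L[row]:
  step 1: row=6, L[6]='$', prepend. Next row=LF[6]=0
  step 2: row=0, L[0]='a', prepend. Next row=LF[0]=1
  step 3: row=1, L[1]='e', prepend. Next row=LF[1]=4
  step 4: row=4, L[4]='o', prepend. Next row=LF[4]=8
  step 5: row=8, L[8]='a', prepend. Next row=LF[8]=3
  step 6: row=3, L[3]='i', prepend. Next row=LF[3]=7
  step 7: row=7, L[7]='o', prepend. Next row=LF[7]=9
  step 8: row=9, L[9]='e', prepend. Next row=LF[9]=5
  step 9: row=5, L[5]='a', prepend. Next row=LF[5]=2
  step 10: row=2, L[2]='i', prepend. Next row=LF[2]=6
Reversed output: iaeoiaoea$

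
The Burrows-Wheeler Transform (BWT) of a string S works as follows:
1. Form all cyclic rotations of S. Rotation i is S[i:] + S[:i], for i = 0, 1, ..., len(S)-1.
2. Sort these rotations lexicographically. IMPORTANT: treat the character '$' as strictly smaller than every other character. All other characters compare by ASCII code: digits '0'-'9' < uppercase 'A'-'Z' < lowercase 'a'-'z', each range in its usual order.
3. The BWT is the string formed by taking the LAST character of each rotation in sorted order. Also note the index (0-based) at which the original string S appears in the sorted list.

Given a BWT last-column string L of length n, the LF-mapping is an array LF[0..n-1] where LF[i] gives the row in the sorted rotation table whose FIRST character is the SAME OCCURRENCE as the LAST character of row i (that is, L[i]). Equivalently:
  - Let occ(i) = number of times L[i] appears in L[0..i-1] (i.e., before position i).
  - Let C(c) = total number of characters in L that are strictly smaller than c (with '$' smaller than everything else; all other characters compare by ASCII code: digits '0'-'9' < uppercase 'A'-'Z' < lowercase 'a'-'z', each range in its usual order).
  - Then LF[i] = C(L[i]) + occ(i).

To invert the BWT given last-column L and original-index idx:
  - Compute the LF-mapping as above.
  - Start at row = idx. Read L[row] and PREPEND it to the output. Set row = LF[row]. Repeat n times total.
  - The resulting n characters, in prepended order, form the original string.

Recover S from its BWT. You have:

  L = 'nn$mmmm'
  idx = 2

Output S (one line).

Answer: mmnmmn$

Derivation:
LF mapping: 5 6 0 1 2 3 4
Walk LF starting at row 2, prepending L[row]:
  step 1: row=2, L[2]='$', prepend. Next row=LF[2]=0
  step 2: row=0, L[0]='n', prepend. Next row=LF[0]=5
  step 3: row=5, L[5]='m', prepend. Next row=LF[5]=3
  step 4: row=3, L[3]='m', prepend. Next row=LF[3]=1
  step 5: row=1, L[1]='n', prepend. Next row=LF[1]=6
  step 6: row=6, L[6]='m', prepend. Next row=LF[6]=4
  step 7: row=4, L[4]='m', prepend. Next row=LF[4]=2
Reversed output: mmnmmn$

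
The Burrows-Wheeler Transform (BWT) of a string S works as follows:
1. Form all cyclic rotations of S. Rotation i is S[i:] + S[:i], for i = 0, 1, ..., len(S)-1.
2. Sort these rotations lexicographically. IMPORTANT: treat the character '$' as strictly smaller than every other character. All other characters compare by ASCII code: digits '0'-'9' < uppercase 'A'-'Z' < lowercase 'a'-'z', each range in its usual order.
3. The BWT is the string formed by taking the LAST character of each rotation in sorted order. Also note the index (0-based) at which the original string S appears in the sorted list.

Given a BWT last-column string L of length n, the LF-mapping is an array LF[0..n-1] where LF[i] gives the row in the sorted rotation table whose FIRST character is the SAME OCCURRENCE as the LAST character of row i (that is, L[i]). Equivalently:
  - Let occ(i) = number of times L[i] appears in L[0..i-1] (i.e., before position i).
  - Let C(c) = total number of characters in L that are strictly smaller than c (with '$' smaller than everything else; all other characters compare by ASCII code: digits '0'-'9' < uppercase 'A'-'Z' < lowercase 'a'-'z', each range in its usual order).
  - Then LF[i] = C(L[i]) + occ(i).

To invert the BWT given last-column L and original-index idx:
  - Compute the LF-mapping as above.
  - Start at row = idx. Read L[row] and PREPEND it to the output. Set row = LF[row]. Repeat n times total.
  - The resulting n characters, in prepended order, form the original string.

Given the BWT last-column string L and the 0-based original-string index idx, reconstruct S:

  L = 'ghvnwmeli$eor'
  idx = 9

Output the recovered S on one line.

LF mapping: 3 4 11 8 12 7 1 6 5 0 2 9 10
Walk LF starting at row 9, prepending L[row]:
  step 1: row=9, L[9]='$', prepend. Next row=LF[9]=0
  step 2: row=0, L[0]='g', prepend. Next row=LF[0]=3
  step 3: row=3, L[3]='n', prepend. Next row=LF[3]=8
  step 4: row=8, L[8]='i', prepend. Next row=LF[8]=5
  step 5: row=5, L[5]='m', prepend. Next row=LF[5]=7
  step 6: row=7, L[7]='l', prepend. Next row=LF[7]=6
  step 7: row=6, L[6]='e', prepend. Next row=LF[6]=1
  step 8: row=1, L[1]='h', prepend. Next row=LF[1]=4
  step 9: row=4, L[4]='w', prepend. Next row=LF[4]=12
  step 10: row=12, L[12]='r', prepend. Next row=LF[12]=10
  step 11: row=10, L[10]='e', prepend. Next row=LF[10]=2
  step 12: row=2, L[2]='v', prepend. Next row=LF[2]=11
  step 13: row=11, L[11]='o', prepend. Next row=LF[11]=9
Reversed output: overwhelming$

Answer: overwhelming$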